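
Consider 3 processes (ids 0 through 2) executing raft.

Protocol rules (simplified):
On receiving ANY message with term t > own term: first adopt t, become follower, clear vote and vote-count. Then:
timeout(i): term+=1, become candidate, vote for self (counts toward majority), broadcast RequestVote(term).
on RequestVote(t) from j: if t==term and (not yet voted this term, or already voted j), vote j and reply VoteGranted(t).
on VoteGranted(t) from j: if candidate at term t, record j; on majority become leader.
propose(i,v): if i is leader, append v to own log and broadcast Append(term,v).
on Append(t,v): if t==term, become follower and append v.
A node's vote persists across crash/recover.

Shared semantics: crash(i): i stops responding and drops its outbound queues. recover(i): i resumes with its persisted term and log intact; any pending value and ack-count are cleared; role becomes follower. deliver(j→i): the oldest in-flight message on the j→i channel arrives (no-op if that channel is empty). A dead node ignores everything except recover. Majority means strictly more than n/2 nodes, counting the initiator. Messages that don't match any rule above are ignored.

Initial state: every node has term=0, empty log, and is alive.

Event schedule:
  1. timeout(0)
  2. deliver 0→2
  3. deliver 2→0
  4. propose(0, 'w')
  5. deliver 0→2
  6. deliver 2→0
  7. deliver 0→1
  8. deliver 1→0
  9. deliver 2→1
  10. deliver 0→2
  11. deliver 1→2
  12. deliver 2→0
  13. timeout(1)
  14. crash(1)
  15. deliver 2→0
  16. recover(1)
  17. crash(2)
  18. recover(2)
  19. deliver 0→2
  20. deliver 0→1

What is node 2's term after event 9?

1. timeout(0):  <0:cand t1 ->
2. deliver 0→2:  <2:foll t1 ->
3. deliver 2→0:  <0:lead t1 ->
4. propose(0,'w'):  <0:lead t1 w>
5. deliver 0→2:  <2:foll t1 w>
6. deliver 2→0:  nop
7. deliver 0→1:  <1:foll t1 ->
8. deliver 1→0:  nop
9. deliver 2→1:  nop

1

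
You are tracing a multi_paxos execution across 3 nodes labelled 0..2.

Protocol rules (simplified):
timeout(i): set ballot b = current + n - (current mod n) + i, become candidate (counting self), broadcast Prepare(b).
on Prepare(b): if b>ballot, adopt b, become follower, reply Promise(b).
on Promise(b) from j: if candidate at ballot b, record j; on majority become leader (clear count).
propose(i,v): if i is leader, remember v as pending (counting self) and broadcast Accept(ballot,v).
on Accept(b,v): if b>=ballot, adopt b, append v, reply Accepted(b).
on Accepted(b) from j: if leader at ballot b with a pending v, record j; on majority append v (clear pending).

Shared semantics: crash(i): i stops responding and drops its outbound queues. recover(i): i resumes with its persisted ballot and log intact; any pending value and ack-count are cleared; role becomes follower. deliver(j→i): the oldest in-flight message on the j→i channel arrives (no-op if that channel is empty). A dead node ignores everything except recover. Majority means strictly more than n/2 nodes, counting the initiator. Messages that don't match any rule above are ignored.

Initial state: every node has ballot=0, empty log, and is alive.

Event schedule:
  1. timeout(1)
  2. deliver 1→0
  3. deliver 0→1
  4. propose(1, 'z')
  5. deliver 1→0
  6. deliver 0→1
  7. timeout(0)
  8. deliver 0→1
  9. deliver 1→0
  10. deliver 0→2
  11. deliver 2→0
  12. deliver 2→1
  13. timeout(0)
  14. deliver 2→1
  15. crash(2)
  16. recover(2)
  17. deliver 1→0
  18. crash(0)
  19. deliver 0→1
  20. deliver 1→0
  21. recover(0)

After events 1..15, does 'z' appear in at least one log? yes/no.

yes

step 1 timeout(1): 1={cand,b=4,log=-}
step 2 deliver 1→0: 0={foll,b=4,log=-}
step 3 deliver 0→1: 1={lead,b=4,log=-}
step 4 propose(1,'z'): —
step 5 deliver 1→0: 0={foll,b=4,log=z}
step 6 deliver 0→1: 1={lead,b=4,log=z}
step 7 timeout(0): 0={cand,b=6,log=z}
step 8 deliver 0→1: 1={foll,b=6,log=z}
step 9 deliver 1→0: 0={lead,b=6,log=z}
step 10 deliver 0→2: 2={foll,b=6,log=-}
step 11 deliver 2→0: —
step 12 deliver 2→1: —
step 13 timeout(0): 0={cand,b=9,log=z}
step 14 deliver 2→1: —
step 15 crash(2): 2={✗foll,b=6,log=-}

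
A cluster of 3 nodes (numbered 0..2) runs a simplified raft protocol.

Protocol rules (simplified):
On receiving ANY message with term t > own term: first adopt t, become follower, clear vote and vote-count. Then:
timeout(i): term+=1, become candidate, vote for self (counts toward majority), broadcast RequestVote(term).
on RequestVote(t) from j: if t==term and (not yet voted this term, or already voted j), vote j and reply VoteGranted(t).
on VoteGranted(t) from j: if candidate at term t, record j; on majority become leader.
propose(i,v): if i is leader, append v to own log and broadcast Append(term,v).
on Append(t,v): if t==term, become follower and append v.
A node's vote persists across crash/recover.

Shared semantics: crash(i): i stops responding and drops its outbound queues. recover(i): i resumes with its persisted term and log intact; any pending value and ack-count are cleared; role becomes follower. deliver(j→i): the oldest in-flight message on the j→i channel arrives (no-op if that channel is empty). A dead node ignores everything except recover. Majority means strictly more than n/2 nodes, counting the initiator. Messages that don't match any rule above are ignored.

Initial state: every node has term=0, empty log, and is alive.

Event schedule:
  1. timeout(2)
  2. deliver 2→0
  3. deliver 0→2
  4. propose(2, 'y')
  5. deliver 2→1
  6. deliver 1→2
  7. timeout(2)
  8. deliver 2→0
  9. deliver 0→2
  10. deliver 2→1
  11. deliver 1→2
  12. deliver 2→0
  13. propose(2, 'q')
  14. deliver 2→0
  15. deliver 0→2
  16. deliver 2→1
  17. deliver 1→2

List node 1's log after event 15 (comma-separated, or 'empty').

y

e1 timeout(2): 2[cand,t=1,-]
e2 deliver 2→0: 0[foll,t=1,-]
e3 deliver 0→2: 2[lead,t=1,-]
e4 propose(2,'y'): 2[lead,t=1,y]
e5 deliver 2→1: 1[foll,t=1,-]
e6 deliver 1→2: ·
e7 timeout(2): 2[cand,t=2,y]
e8 deliver 2→0: 0[foll,t=1,y]
e9 deliver 0→2: ·
e10 deliver 2→1: 1[foll,t=1,y]
e11 deliver 1→2: ·
e12 deliver 2→0: 0[foll,t=2,y]
e13 propose(2,'q'): ·
e14 deliver 2→0: ·
e15 deliver 0→2: 2[lead,t=2,y]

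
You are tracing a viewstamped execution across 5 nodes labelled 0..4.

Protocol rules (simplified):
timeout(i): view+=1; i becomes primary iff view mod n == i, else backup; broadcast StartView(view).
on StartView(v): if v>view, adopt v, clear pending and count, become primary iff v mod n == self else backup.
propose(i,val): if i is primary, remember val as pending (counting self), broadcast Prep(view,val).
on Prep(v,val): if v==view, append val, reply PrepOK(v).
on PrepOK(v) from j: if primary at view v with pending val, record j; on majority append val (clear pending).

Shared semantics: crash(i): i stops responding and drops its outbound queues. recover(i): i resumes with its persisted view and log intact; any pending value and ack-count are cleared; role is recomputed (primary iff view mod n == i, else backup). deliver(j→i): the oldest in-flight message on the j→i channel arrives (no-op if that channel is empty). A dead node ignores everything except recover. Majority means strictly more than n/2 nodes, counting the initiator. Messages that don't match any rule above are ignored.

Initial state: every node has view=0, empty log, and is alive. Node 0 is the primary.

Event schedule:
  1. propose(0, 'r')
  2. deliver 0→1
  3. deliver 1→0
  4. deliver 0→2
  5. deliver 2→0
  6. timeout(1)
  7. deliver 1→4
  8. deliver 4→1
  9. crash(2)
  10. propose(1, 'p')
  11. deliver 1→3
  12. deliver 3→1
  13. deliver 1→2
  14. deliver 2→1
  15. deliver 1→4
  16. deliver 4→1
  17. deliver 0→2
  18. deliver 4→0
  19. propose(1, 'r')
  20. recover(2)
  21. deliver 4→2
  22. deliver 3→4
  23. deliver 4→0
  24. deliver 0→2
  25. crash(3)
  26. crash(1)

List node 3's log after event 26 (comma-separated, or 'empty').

after 1 — propose(0,'r'): ·
after 2 — deliver 0→1: n1:back/v0/[r]
after 3 — deliver 1→0: ·
after 4 — deliver 0→2: n2:back/v0/[r]
after 5 — deliver 2→0: n0:prim/v0/[r]
after 6 — timeout(1): n1:prim/v1/[r]
after 7 — deliver 1→4: n4:back/v1/[-]
after 8 — deliver 4→1: ·
after 9 — crash(2): n2:✗back/v0/[r]
after 10 — propose(1,'p'): ·
after 11 — deliver 1→3: n3:back/v1/[-]
after 12 — deliver 3→1: ·
after 13 — deliver 1→2: ·
after 14 — deliver 2→1: ·
after 15 — deliver 1→4: n4:back/v1/[p]
after 16 — deliver 4→1: ·
after 17 — deliver 0→2: ·
after 18 — deliver 4→0: ·
after 19 — propose(1,'r'): ·
after 20 — recover(2): n2:back/v0/[r]
after 21 — deliver 4→2: ·
after 22 — deliver 3→4: ·
after 23 — deliver 4→0: ·
after 24 — deliver 0→2: ·
after 25 — crash(3): n3:✗back/v1/[-]
after 26 — crash(1): n1:✗prim/v1/[r]

empty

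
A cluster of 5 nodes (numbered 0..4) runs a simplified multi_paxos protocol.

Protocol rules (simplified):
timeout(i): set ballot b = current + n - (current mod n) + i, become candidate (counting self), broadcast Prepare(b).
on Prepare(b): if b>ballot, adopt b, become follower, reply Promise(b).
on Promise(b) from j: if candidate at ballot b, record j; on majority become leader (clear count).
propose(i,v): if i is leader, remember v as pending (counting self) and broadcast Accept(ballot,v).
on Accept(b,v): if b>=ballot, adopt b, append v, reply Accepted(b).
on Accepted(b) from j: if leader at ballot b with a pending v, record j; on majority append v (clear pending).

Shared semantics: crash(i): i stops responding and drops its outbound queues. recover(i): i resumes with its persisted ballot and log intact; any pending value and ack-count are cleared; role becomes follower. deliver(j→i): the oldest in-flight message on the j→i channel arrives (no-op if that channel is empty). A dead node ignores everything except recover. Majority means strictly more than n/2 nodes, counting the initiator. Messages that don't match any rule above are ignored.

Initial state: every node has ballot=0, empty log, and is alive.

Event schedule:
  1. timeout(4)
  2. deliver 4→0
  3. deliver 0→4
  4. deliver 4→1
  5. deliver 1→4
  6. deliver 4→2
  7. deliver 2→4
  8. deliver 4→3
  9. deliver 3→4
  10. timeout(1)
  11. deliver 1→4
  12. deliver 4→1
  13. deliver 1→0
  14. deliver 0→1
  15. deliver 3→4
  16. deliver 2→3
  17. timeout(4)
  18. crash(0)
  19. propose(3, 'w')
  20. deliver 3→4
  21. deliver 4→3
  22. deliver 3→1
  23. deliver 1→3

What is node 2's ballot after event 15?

9

[1] timeout(4) → N4(cand b9 [-])
[2] deliver 4→0 → N0(foll b9 [-])
[3] deliver 0→4 → ∅
[4] deliver 4→1 → N1(foll b9 [-])
[5] deliver 1→4 → N4(lead b9 [-])
[6] deliver 4→2 → N2(foll b9 [-])
[7] deliver 2→4 → ∅
[8] deliver 4→3 → N3(foll b9 [-])
[9] deliver 3→4 → ∅
[10] timeout(1) → N1(cand b11 [-])
[11] deliver 1→4 → N4(foll b11 [-])
[12] deliver 4→1 → ∅
[13] deliver 1→0 → N0(foll b11 [-])
[14] deliver 0→1 → N1(lead b11 [-])
[15] deliver 3→4 → ∅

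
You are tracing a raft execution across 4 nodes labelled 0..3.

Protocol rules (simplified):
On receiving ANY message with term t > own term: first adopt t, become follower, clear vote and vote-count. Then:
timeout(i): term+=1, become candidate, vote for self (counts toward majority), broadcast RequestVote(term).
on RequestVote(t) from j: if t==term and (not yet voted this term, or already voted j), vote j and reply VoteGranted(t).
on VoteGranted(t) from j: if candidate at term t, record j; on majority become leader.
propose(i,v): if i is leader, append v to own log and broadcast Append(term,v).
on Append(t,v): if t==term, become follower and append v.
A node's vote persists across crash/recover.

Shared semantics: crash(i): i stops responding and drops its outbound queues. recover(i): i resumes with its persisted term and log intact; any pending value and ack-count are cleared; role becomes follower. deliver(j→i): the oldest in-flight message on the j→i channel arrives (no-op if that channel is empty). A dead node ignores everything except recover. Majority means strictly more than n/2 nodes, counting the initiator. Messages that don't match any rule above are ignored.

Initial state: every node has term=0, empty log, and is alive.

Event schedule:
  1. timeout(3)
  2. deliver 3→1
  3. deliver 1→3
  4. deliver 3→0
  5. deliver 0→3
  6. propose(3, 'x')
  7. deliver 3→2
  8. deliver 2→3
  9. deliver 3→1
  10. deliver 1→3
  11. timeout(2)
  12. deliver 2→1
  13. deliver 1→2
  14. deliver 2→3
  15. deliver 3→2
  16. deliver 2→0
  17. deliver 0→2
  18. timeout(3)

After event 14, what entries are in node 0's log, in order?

after 1 — timeout(3): n3:cand/t1/[-]
after 2 — deliver 3→1: n1:foll/t1/[-]
after 3 — deliver 1→3: ·
after 4 — deliver 3→0: n0:foll/t1/[-]
after 5 — deliver 0→3: n3:lead/t1/[-]
after 6 — propose(3,'x'): n3:lead/t1/[x]
after 7 — deliver 3→2: n2:foll/t1/[-]
after 8 — deliver 2→3: ·
after 9 — deliver 3→1: n1:foll/t1/[x]
after 10 — deliver 1→3: ·
after 11 — timeout(2): n2:cand/t2/[-]
after 12 — deliver 2→1: n1:foll/t2/[x]
after 13 — deliver 1→2: ·
after 14 — deliver 2→3: n3:foll/t2/[x]

empty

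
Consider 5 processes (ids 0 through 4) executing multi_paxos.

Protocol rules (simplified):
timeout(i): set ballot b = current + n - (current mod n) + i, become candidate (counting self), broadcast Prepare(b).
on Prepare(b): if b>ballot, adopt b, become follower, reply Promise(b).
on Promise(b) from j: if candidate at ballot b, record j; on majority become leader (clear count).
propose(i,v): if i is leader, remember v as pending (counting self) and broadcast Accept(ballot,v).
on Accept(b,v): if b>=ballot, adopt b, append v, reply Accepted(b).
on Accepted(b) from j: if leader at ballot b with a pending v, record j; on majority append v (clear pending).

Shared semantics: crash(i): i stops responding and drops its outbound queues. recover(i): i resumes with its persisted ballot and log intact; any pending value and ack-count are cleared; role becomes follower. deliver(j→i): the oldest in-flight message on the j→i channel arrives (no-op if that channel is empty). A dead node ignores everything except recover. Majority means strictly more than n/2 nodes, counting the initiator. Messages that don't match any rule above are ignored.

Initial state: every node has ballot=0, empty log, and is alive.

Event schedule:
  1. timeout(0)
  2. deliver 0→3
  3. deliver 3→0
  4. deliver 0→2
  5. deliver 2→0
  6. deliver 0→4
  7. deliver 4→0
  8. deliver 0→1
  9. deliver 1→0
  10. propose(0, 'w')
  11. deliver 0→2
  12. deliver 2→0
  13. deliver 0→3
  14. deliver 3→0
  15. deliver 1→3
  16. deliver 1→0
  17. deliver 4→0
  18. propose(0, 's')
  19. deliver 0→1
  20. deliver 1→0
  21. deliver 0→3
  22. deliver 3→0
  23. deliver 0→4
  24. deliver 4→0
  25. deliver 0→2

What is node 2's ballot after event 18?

step 1 timeout(0): 0={cand,b=5,log=-}
step 2 deliver 0→3: 3={foll,b=5,log=-}
step 3 deliver 3→0: —
step 4 deliver 0→2: 2={foll,b=5,log=-}
step 5 deliver 2→0: 0={lead,b=5,log=-}
step 6 deliver 0→4: 4={foll,b=5,log=-}
step 7 deliver 4→0: —
step 8 deliver 0→1: 1={foll,b=5,log=-}
step 9 deliver 1→0: —
step 10 propose(0,'w'): —
step 11 deliver 0→2: 2={foll,b=5,log=w}
step 12 deliver 2→0: —
step 13 deliver 0→3: 3={foll,b=5,log=w}
step 14 deliver 3→0: 0={lead,b=5,log=w}
step 15 deliver 1→3: —
step 16 deliver 1→0: —
step 17 deliver 4→0: —
step 18 propose(0,'s'): —

5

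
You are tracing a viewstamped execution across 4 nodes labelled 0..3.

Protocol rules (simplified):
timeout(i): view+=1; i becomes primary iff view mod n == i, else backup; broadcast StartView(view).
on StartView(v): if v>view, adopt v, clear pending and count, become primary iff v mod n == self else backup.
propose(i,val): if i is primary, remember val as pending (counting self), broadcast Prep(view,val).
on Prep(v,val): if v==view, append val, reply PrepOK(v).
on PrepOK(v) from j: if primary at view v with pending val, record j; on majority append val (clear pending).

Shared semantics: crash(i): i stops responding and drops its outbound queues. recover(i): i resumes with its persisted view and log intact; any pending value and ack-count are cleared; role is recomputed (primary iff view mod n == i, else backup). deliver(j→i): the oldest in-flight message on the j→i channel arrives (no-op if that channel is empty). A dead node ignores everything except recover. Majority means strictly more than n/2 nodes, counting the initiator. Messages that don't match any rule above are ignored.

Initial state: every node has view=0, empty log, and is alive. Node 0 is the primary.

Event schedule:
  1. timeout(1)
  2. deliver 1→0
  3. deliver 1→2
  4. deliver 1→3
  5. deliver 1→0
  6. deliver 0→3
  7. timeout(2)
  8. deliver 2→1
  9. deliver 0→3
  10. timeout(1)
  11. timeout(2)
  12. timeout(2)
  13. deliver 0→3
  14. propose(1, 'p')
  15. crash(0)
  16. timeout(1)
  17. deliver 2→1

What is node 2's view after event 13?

4

1. timeout(1):  <1:prim v1 ->
2. deliver 1→0:  <0:back v1 ->
3. deliver 1→2:  <2:back v1 ->
4. deliver 1→3:  <3:back v1 ->
5. deliver 1→0:  nop
6. deliver 0→3:  nop
7. timeout(2):  <2:prim v2 ->
8. deliver 2→1:  <1:back v2 ->
9. deliver 0→3:  nop
10. timeout(1):  <1:back v3 ->
11. timeout(2):  <2:back v3 ->
12. timeout(2):  <2:back v4 ->
13. deliver 0→3:  nop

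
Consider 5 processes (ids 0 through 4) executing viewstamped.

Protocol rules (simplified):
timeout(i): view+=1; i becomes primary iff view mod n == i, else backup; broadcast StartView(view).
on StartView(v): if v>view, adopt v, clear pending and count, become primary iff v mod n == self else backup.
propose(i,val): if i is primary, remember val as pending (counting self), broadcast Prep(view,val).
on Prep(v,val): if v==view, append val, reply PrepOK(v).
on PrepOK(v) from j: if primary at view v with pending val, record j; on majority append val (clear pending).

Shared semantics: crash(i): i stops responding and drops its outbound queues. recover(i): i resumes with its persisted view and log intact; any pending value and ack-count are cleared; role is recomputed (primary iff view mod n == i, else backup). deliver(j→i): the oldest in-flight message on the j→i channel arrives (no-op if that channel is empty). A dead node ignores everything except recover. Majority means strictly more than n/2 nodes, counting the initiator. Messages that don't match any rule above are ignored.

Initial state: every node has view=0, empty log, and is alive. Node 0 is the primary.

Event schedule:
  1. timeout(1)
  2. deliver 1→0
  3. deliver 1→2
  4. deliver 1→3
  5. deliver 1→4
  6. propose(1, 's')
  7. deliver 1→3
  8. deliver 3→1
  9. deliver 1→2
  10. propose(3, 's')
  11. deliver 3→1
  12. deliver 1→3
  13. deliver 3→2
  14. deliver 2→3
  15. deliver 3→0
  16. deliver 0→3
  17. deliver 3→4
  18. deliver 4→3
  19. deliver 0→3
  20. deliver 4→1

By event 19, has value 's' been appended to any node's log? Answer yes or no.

after 1 — timeout(1): n1:prim/v1/[-]
after 2 — deliver 1→0: n0:back/v1/[-]
after 3 — deliver 1→2: n2:back/v1/[-]
after 4 — deliver 1→3: n3:back/v1/[-]
after 5 — deliver 1→4: n4:back/v1/[-]
after 6 — propose(1,'s'): ·
after 7 — deliver 1→3: n3:back/v1/[s]
after 8 — deliver 3→1: ·
after 9 — deliver 1→2: n2:back/v1/[s]
after 10 — propose(3,'s'): ·
after 11 — deliver 3→1: ·
after 12 — deliver 1→3: ·
after 13 — deliver 3→2: ·
after 14 — deliver 2→3: ·
after 15 — deliver 3→0: ·
after 16 — deliver 0→3: ·
after 17 — deliver 3→4: ·
after 18 — deliver 4→3: ·
after 19 — deliver 0→3: ·

yes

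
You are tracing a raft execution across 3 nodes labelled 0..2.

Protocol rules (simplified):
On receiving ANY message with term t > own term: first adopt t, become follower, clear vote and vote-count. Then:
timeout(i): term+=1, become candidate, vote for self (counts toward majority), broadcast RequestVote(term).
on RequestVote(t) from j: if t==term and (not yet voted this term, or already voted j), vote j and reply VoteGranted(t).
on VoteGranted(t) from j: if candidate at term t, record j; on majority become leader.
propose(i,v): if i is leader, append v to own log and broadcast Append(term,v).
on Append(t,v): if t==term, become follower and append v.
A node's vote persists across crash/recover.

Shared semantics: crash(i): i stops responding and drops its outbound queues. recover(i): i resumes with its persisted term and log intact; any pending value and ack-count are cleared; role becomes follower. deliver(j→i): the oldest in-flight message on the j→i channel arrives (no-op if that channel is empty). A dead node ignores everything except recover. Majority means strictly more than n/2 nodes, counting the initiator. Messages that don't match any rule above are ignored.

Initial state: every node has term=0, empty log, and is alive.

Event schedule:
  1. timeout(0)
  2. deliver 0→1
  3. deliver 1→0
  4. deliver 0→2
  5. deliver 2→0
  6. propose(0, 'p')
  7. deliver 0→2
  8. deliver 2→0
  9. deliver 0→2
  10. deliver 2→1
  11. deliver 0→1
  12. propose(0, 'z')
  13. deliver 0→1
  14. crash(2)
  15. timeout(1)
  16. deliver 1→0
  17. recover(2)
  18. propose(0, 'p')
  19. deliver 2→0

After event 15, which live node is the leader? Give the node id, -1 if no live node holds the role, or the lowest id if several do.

after 1 — timeout(0): n0:cand/t1/[-]
after 2 — deliver 0→1: n1:foll/t1/[-]
after 3 — deliver 1→0: n0:lead/t1/[-]
after 4 — deliver 0→2: n2:foll/t1/[-]
after 5 — deliver 2→0: ·
after 6 — propose(0,'p'): n0:lead/t1/[p]
after 7 — deliver 0→2: n2:foll/t1/[p]
after 8 — deliver 2→0: ·
after 9 — deliver 0→2: ·
after 10 — deliver 2→1: ·
after 11 — deliver 0→1: n1:foll/t1/[p]
after 12 — propose(0,'z'): n0:lead/t1/[p,z]
after 13 — deliver 0→1: n1:foll/t1/[p,z]
after 14 — crash(2): n2:✗foll/t1/[p]
after 15 — timeout(1): n1:cand/t2/[p,z]

0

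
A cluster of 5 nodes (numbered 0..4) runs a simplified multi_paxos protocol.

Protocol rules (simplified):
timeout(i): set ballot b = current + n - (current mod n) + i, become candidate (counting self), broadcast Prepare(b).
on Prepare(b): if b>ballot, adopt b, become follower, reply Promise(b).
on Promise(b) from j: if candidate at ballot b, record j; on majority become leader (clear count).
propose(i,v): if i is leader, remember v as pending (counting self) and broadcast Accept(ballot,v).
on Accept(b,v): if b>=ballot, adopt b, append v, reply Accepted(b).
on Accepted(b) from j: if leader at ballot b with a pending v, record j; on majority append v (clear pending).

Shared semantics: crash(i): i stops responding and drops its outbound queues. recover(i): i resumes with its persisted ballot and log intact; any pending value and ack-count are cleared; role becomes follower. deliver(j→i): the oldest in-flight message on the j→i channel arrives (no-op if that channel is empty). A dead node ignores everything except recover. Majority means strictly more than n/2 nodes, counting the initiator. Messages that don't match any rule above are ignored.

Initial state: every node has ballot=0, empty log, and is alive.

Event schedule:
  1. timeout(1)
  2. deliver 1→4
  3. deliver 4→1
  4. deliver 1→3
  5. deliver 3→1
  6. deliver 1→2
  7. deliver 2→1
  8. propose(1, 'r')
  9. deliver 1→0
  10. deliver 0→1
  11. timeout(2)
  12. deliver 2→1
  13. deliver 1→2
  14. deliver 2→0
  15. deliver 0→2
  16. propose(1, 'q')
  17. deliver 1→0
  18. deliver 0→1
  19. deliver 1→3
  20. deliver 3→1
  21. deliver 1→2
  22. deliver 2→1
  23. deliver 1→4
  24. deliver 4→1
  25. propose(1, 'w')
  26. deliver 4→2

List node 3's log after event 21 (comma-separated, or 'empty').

after 1 — timeout(1): n1:cand/b6/[-]
after 2 — deliver 1→4: n4:foll/b6/[-]
after 3 — deliver 4→1: ·
after 4 — deliver 1→3: n3:foll/b6/[-]
after 5 — deliver 3→1: n1:lead/b6/[-]
after 6 — deliver 1→2: n2:foll/b6/[-]
after 7 — deliver 2→1: ·
after 8 — propose(1,'r'): ·
after 9 — deliver 1→0: n0:foll/b6/[-]
after 10 — deliver 0→1: ·
after 11 — timeout(2): n2:cand/b12/[-]
after 12 — deliver 2→1: n1:foll/b12/[-]
after 13 — deliver 1→2: ·
after 14 — deliver 2→0: n0:foll/b12/[-]
after 15 — deliver 0→2: ·
after 16 — propose(1,'q'): ·
after 17 — deliver 1→0: ·
after 18 — deliver 0→1: ·
after 19 — deliver 1→3: n3:foll/b6/[r]
after 20 — deliver 3→1: ·
after 21 — deliver 1→2: n2:lead/b12/[-]

r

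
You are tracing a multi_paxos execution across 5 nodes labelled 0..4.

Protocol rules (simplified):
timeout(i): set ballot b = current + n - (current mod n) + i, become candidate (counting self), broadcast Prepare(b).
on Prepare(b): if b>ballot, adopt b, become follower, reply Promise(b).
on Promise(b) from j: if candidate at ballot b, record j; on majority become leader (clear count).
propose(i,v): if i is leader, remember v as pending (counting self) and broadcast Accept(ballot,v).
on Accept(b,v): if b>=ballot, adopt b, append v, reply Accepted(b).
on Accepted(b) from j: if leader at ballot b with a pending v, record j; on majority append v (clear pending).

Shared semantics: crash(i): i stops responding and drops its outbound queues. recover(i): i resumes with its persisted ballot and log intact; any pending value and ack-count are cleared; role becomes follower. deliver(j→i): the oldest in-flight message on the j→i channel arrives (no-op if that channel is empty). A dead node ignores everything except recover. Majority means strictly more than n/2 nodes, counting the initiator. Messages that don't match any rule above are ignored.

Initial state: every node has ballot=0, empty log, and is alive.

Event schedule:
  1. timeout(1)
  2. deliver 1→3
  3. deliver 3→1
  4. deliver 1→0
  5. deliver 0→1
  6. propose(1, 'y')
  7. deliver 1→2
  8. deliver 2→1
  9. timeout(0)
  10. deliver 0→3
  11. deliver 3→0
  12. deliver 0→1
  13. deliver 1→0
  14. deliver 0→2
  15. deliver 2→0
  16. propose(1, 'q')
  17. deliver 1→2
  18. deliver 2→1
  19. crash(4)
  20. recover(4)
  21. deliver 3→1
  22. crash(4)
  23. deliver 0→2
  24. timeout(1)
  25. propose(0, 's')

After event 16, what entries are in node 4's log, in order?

step 1 timeout(1): 1={cand,b=6,log=-}
step 2 deliver 1→3: 3={foll,b=6,log=-}
step 3 deliver 3→1: —
step 4 deliver 1→0: 0={foll,b=6,log=-}
step 5 deliver 0→1: 1={lead,b=6,log=-}
step 6 propose(1,'y'): —
step 7 deliver 1→2: 2={foll,b=6,log=-}
step 8 deliver 2→1: —
step 9 timeout(0): 0={cand,b=10,log=-}
step 10 deliver 0→3: 3={foll,b=10,log=-}
step 11 deliver 3→0: —
step 12 deliver 0→1: 1={foll,b=10,log=-}
step 13 deliver 1→0: —
step 14 deliver 0→2: 2={foll,b=10,log=-}
step 15 deliver 2→0: 0={lead,b=10,log=-}
step 16 propose(1,'q'): —

empty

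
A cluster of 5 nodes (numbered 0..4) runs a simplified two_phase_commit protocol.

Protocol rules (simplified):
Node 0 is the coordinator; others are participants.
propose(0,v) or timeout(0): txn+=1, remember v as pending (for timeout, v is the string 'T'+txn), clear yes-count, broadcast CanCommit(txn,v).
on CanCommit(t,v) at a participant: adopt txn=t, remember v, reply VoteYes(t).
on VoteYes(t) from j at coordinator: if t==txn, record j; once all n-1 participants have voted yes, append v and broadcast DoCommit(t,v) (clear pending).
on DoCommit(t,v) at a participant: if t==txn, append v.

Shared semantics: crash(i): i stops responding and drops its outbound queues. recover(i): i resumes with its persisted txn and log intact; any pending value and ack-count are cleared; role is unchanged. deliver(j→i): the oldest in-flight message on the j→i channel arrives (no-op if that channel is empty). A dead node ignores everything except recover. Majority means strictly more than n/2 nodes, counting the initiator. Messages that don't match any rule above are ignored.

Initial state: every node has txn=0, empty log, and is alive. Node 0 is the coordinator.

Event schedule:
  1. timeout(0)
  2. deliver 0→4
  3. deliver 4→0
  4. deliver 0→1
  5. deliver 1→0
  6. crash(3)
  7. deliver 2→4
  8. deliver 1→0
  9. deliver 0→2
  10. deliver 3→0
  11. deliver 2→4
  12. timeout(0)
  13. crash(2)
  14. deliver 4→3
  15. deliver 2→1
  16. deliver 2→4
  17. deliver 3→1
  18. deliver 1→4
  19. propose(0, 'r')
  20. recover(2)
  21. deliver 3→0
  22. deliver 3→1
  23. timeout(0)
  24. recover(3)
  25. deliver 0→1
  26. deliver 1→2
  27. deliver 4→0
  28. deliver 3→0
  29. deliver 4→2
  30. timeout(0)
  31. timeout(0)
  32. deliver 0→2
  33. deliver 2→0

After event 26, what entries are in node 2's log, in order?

empty

step 1 timeout(0): 0={coor,t=1,log=-}
step 2 deliver 0→4: 4={part,t=1,log=-}
step 3 deliver 4→0: —
step 4 deliver 0→1: 1={part,t=1,log=-}
step 5 deliver 1→0: —
step 6 crash(3): 3={✗part,t=0,log=-}
step 7 deliver 2→4: —
step 8 deliver 1→0: —
step 9 deliver 0→2: 2={part,t=1,log=-}
step 10 deliver 3→0: —
step 11 deliver 2→4: —
step 12 timeout(0): 0={coor,t=2,log=-}
step 13 crash(2): 2={✗part,t=1,log=-}
step 14 deliver 4→3: —
step 15 deliver 2→1: —
step 16 deliver 2→4: —
step 17 deliver 3→1: —
step 18 deliver 1→4: —
step 19 propose(0,'r'): 0={coor,t=3,log=-}
step 20 recover(2): 2={part,t=1,log=-}
step 21 deliver 3→0: —
step 22 deliver 3→1: —
step 23 timeout(0): 0={coor,t=4,log=-}
step 24 recover(3): 3={part,t=0,log=-}
step 25 deliver 0→1: 1={part,t=2,log=-}
step 26 deliver 1→2: —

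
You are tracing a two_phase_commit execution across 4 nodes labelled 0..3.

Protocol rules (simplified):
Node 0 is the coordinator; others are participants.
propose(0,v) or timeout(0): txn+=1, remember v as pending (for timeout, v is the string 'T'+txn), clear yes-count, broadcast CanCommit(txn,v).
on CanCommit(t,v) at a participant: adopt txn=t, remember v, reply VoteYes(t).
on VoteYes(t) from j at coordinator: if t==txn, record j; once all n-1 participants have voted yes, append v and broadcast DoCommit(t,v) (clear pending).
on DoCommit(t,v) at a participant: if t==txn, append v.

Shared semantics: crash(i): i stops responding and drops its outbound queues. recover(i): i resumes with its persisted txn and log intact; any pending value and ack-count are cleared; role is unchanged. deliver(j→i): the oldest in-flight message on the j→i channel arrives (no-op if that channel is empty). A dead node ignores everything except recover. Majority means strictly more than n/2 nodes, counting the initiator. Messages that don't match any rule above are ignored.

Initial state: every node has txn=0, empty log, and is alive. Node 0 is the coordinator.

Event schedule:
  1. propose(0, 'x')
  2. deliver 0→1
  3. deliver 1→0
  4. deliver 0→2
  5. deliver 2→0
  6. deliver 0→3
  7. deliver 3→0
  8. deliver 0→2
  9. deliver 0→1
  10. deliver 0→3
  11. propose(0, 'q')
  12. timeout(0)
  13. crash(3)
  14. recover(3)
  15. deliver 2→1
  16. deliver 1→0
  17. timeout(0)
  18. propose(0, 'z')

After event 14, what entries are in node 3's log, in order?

x

e1 propose(0,'x'): 0[coor,t=1,-]
e2 deliver 0→1: 1[part,t=1,-]
e3 deliver 1→0: ·
e4 deliver 0→2: 2[part,t=1,-]
e5 deliver 2→0: ·
e6 deliver 0→3: 3[part,t=1,-]
e7 deliver 3→0: 0[coor,t=1,x]
e8 deliver 0→2: 2[part,t=1,x]
e9 deliver 0→1: 1[part,t=1,x]
e10 deliver 0→3: 3[part,t=1,x]
e11 propose(0,'q'): 0[coor,t=2,x]
e12 timeout(0): 0[coor,t=3,x]
e13 crash(3): 3[✗part,t=1,x]
e14 recover(3): 3[part,t=1,x]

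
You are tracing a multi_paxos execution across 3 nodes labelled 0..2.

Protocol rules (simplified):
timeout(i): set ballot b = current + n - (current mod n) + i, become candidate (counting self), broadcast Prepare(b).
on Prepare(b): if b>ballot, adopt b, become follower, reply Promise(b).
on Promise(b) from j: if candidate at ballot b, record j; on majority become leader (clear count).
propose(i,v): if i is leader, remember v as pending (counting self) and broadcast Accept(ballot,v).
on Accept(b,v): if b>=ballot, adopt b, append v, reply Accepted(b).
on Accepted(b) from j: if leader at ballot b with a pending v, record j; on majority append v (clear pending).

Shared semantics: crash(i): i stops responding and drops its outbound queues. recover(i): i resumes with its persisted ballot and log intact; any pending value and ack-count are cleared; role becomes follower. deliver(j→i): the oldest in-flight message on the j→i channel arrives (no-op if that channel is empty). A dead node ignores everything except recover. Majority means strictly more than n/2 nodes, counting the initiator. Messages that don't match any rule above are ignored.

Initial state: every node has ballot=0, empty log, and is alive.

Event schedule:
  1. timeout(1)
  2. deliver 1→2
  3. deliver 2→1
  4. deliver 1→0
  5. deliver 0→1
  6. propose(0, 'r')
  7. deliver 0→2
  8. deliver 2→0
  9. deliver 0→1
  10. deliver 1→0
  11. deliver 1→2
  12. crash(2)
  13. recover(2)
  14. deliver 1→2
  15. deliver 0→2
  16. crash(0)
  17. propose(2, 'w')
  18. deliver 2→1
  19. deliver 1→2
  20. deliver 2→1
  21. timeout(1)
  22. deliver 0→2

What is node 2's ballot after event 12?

4

[1] timeout(1) → N1(cand b4 [-])
[2] deliver 1→2 → N2(foll b4 [-])
[3] deliver 2→1 → N1(lead b4 [-])
[4] deliver 1→0 → N0(foll b4 [-])
[5] deliver 0→1 → ∅
[6] propose(0,'r') → ∅
[7] deliver 0→2 → ∅
[8] deliver 2→0 → ∅
[9] deliver 0→1 → ∅
[10] deliver 1→0 → ∅
[11] deliver 1→2 → ∅
[12] crash(2) → N2(✗foll b4 [-])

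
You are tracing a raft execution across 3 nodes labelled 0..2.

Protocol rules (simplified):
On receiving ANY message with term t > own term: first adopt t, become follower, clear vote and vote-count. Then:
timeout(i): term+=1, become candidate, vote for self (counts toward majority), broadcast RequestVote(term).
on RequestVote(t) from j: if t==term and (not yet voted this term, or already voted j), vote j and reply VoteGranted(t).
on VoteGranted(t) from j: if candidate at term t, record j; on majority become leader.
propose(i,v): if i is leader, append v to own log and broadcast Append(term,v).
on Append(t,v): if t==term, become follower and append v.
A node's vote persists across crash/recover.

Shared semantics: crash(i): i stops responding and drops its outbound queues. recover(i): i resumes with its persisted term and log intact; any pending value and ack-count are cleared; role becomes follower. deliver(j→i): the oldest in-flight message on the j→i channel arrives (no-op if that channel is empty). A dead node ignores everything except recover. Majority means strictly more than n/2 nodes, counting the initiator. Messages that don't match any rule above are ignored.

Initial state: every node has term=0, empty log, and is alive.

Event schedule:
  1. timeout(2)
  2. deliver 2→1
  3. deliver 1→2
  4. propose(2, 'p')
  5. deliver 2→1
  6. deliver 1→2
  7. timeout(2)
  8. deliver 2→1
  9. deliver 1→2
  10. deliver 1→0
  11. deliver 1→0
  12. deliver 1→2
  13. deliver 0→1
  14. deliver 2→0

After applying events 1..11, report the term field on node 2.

[1] timeout(2) → N2(cand t1 [-])
[2] deliver 2→1 → N1(foll t1 [-])
[3] deliver 1→2 → N2(lead t1 [-])
[4] propose(2,'p') → N2(lead t1 [p])
[5] deliver 2→1 → N1(foll t1 [p])
[6] deliver 1→2 → ∅
[7] timeout(2) → N2(cand t2 [p])
[8] deliver 2→1 → N1(foll t2 [p])
[9] deliver 1→2 → N2(lead t2 [p])
[10] deliver 1→0 → ∅
[11] deliver 1→0 → ∅

2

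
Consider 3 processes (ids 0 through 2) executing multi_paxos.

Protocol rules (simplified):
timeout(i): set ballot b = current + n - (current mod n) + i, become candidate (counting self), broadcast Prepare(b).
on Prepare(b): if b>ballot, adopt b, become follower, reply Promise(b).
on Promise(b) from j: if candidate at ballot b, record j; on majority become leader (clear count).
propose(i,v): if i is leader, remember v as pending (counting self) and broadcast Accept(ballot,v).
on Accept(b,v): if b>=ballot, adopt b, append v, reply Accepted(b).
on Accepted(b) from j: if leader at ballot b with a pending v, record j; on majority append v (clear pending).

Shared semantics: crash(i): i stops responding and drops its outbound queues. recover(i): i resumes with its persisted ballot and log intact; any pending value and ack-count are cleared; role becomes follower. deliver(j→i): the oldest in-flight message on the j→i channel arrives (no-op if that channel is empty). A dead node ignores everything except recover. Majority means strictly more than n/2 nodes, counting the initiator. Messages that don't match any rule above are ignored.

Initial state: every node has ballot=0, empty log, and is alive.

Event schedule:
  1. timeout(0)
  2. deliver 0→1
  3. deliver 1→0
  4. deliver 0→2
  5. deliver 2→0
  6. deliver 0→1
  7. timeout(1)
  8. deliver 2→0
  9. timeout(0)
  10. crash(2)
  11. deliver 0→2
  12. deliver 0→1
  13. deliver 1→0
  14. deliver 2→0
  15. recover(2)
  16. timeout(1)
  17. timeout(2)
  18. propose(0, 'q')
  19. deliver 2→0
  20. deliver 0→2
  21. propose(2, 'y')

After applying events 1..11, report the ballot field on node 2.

3

1. timeout(0):  <0:cand b3 ->
2. deliver 0→1:  <1:foll b3 ->
3. deliver 1→0:  <0:lead b3 ->
4. deliver 0→2:  <2:foll b3 ->
5. deliver 2→0:  nop
6. deliver 0→1:  nop
7. timeout(1):  <1:cand b7 ->
8. deliver 2→0:  nop
9. timeout(0):  <0:cand b6 ->
10. crash(2):  <2:✗foll b3 ->
11. deliver 0→2:  nop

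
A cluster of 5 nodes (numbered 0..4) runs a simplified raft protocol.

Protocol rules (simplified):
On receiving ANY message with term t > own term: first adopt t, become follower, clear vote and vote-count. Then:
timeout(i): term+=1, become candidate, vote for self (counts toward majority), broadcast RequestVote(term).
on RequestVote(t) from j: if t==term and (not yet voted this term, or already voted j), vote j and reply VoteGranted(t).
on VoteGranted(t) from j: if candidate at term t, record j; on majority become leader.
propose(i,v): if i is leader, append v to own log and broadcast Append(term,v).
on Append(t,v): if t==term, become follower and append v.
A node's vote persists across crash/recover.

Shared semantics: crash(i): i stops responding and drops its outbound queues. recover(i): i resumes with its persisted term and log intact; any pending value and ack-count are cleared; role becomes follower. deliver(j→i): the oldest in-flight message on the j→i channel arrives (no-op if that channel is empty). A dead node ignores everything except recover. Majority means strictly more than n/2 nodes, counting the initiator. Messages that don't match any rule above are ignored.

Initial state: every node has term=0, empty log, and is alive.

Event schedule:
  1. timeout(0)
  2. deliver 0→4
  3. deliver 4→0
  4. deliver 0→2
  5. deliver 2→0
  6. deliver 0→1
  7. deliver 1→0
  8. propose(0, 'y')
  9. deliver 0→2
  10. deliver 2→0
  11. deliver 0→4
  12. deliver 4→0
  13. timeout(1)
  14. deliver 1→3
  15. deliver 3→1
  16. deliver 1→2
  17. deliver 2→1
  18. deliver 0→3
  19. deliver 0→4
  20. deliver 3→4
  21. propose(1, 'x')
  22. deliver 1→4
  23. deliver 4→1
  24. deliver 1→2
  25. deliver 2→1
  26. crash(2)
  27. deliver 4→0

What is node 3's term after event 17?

2

1. timeout(0):  <0:cand t1 ->
2. deliver 0→4:  <4:foll t1 ->
3. deliver 4→0:  nop
4. deliver 0→2:  <2:foll t1 ->
5. deliver 2→0:  <0:lead t1 ->
6. deliver 0→1:  <1:foll t1 ->
7. deliver 1→0:  nop
8. propose(0,'y'):  <0:lead t1 y>
9. deliver 0→2:  <2:foll t1 y>
10. deliver 2→0:  nop
11. deliver 0→4:  <4:foll t1 y>
12. deliver 4→0:  nop
13. timeout(1):  <1:cand t2 ->
14. deliver 1→3:  <3:foll t2 ->
15. deliver 3→1:  nop
16. deliver 1→2:  <2:foll t2 y>
17. deliver 2→1:  <1:lead t2 ->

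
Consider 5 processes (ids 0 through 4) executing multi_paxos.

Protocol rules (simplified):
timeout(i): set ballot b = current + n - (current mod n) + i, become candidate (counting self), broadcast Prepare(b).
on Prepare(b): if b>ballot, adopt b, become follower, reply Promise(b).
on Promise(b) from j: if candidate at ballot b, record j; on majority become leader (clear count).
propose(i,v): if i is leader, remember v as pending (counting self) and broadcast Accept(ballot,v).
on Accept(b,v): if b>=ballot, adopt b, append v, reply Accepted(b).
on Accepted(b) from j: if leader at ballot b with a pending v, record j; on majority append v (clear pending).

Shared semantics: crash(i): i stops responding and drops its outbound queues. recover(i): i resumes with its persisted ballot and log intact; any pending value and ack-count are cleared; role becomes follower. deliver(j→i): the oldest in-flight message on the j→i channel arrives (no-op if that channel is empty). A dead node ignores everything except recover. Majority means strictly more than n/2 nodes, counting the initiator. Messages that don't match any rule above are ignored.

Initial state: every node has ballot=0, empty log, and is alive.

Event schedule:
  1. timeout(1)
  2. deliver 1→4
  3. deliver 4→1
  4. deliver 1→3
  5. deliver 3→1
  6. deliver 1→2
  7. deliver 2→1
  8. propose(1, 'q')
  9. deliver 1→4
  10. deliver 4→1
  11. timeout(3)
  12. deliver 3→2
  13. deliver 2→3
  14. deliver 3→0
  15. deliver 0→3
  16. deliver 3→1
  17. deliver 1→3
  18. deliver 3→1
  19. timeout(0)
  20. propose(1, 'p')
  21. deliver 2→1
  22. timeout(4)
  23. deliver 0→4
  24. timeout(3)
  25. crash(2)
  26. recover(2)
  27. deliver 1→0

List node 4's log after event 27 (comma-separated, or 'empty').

[1] timeout(1) → N1(cand b6 [-])
[2] deliver 1→4 → N4(foll b6 [-])
[3] deliver 4→1 → ∅
[4] deliver 1→3 → N3(foll b6 [-])
[5] deliver 3→1 → N1(lead b6 [-])
[6] deliver 1→2 → N2(foll b6 [-])
[7] deliver 2→1 → ∅
[8] propose(1,'q') → ∅
[9] deliver 1→4 → N4(foll b6 [q])
[10] deliver 4→1 → ∅
[11] timeout(3) → N3(cand b13 [-])
[12] deliver 3→2 → N2(foll b13 [-])
[13] deliver 2→3 → ∅
[14] deliver 3→0 → N0(foll b13 [-])
[15] deliver 0→3 → N3(lead b13 [-])
[16] deliver 3→1 → N1(foll b13 [-])
[17] deliver 1→3 → ∅
[18] deliver 3→1 → ∅
[19] timeout(0) → N0(cand b15 [-])
[20] propose(1,'p') → ∅
[21] deliver 2→1 → ∅
[22] timeout(4) → N4(cand b14 [q])
[23] deliver 0→4 → N4(foll b15 [q])
[24] timeout(3) → N3(cand b18 [-])
[25] crash(2) → N2(✗foll b13 [-])
[26] recover(2) → N2(foll b13 [-])
[27] deliver 1→0 → ∅

q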